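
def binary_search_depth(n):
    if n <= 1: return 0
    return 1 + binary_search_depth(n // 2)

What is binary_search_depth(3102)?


3102 / 2 = 1551
1551 / 2 = 775
775 / 2 = 387
387 / 2 = 193
193 / 2 = 96
96 / 2 = 48
48 / 2 = 24
24 / 2 = 12
12 / 2 = 6
6 / 2 = 3
3 / 2 = 1
Reached 1 after 11 halvings

11


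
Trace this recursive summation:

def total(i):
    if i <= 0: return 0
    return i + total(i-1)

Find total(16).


total(16)
= 16 + 15 + 14 + 13 + 12 + 11 + 10 + 9 + 8 + 7 + 6 + 5 + 4 + 3 + 2 + 1 + total(0)
= 16 + 15 + 14 + 13 + 12 + 11 + 10 + 9 + 8 + 7 + 6 + 5 + 4 + 3 + 2 + 1 + 0
= 136

136


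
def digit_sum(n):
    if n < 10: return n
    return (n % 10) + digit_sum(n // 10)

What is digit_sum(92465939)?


digit_sum(92465939) = 9 + digit_sum(9246593)
digit_sum(9246593) = 3 + digit_sum(924659)
digit_sum(924659) = 9 + digit_sum(92465)
digit_sum(92465) = 5 + digit_sum(9246)
digit_sum(9246) = 6 + digit_sum(924)
digit_sum(924) = 4 + digit_sum(92)
digit_sum(92) = 2 + digit_sum(9)
digit_sum(9) = 9  (base case)
Total: 9 + 3 + 9 + 5 + 6 + 4 + 2 + 9 = 47

47


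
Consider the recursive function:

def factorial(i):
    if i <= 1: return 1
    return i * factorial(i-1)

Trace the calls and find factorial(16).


factorial(16)
= 16 * factorial(15)
= 16 * 15 * factorial(14)
= 16 * 15 * 14 * factorial(13)
= 16 * 15 * 14 * 13 * factorial(12)
= 16 * 15 * 14 * 13 * 12 * factorial(11)
= 16 * 15 * 14 * 13 * 12 * 11 * factorial(10)
= 16 * 15 * 14 * 13 * 12 * 11 * 10 * factorial(9)
= 16 * 15 * 14 * 13 * 12 * 11 * 10 * 9 * factorial(8)
= 16 * 15 * 14 * 13 * 12 * 11 * 10 * 9 * 8 * factorial(7)
= 16 * 15 * 14 * 13 * 12 * 11 * 10 * 9 * 8 * 7 * factorial(6)
= 16 * 15 * 14 * 13 * 12 * 11 * 10 * 9 * 8 * 7 * 6 * factorial(5)
= 16 * 15 * 14 * 13 * 12 * 11 * 10 * 9 * 8 * 7 * 6 * 5 * factorial(4)
= 16 * 15 * 14 * 13 * 12 * 11 * 10 * 9 * 8 * 7 * 6 * 5 * 4 * factorial(3)
= 16 * 15 * 14 * 13 * 12 * 11 * 10 * 9 * 8 * 7 * 6 * 5 * 4 * 3 * factorial(2)
= 16 * 15 * 14 * 13 * 12 * 11 * 10 * 9 * 8 * 7 * 6 * 5 * 4 * 3 * 2 * factorial(1)
= 16 * 15 * 14 * 13 * 12 * 11 * 10 * 9 * 8 * 7 * 6 * 5 * 4 * 3 * 2 * 1
= 20922789888000

20922789888000


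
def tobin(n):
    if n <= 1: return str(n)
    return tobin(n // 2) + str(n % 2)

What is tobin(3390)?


tobin(3390) = tobin(1695) + '0'
tobin(1695) = tobin(847) + '1'
tobin(847) = tobin(423) + '1'
tobin(423) = tobin(211) + '1'
tobin(211) = tobin(105) + '1'
tobin(105) = tobin(52) + '1'
tobin(52) = tobin(26) + '0'
tobin(26) = tobin(13) + '0'
tobin(13) = tobin(6) + '1'
tobin(6) = tobin(3) + '0'
tobin(3) = tobin(1) + '1'
tobin(1) = '1'  (base case)
Concatenating: '1' + '1' + '0' + '1' + '0' + '0' + '1' + '1' + '1' + '1' + '1' + '0' = '110100111110'

110100111110


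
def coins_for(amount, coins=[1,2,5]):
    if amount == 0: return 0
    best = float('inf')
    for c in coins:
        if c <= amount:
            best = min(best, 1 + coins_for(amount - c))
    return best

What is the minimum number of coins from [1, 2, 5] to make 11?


Building up with DP:
coins_for(0) = 0
coins_for(1) = min(1+coins_for(0)=1+0=1) = 1
coins_for(2) = min(1+coins_for(1)=1+1=2, 1+coins_for(0)=1+0=1) = 1
coins_for(3) = min(1+coins_for(2)=1+1=2, 1+coins_for(1)=1+1=2) = 2
coins_for(4) = min(1+coins_for(3)=1+2=3, 1+coins_for(2)=1+1=2) = 2
coins_for(5) = min(1+coins_for(4)=1+2=3, 1+coins_for(3)=1+2=3, 1+coins_for(0)=1+0=1) = 1
coins_for(6) = min(1+coins_for(5)=1+1=2, 1+coins_for(4)=1+2=3, 1+coins_for(1)=1+1=2) = 2
coins_for(7) = min(1+coins_for(6)=1+2=3, 1+coins_for(5)=1+1=2, 1+coins_for(2)=1+1=2) = 2
coins_for(8) = min(1+coins_for(7)=1+2=3, 1+coins_for(6)=1+2=3, 1+coins_for(3)=1+2=3) = 3
coins_for(9) = min(1+coins_for(8)=1+3=4, 1+coins_for(7)=1+2=3, 1+coins_for(4)=1+2=3) = 3
coins_for(10) = min(1+coins_for(9)=1+3=4, 1+coins_for(8)=1+3=4, 1+coins_for(5)=1+1=2) = 2
coins_for(11) = min(1+coins_for(10)=1+2=3, 1+coins_for(9)=1+3=4, 1+coins_for(6)=1+2=3) = 3

3


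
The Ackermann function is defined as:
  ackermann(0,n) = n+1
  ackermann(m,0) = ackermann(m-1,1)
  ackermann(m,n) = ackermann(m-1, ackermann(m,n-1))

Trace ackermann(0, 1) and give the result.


ackermann(0, 1) = 2
Result: ackermann(0, 1) = 2

2


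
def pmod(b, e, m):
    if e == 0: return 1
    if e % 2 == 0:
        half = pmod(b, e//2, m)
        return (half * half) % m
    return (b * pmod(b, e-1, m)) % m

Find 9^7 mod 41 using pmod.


pmod(9, 7, 41): e is odd, compute pmod(9, 6, 41)
  pmod(9, 6, 41): e is even, compute pmod(9, 3, 41)
    pmod(9, 3, 41): e is odd, compute pmod(9, 2, 41)
      pmod(9, 2, 41): e is even, compute pmod(9, 1, 41)
        pmod(9, 1, 41): e is odd, compute pmod(9, 0, 41)
          pmod(9, 0, 41) = 1
        (9 * 1) % 41 = 9
      half=9, (9*9) % 41 = 40
    (9 * 40) % 41 = 32
  half=32, (32*32) % 41 = 40
(9 * 40) % 41 = 32

32


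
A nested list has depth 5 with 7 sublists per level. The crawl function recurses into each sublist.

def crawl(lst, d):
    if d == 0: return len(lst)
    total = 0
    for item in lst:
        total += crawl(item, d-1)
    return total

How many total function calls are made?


At depth 0 (root): 1 call
At depth 1: each of 1 parents calls crawl on 7 children = 7 calls
At depth 2: each of 7 parents calls crawl on 7 children = 49 calls
At depth 3: each of 49 parents calls crawl on 7 children = 343 calls
At depth 4: each of 343 parents calls crawl on 7 children = 2401 calls
At depth 5: each of 2401 parents calls crawl on 7 children = 16807 calls
Total: 1 + 7 + 49 + 343 + 2401 + 16807 = 19608

19608


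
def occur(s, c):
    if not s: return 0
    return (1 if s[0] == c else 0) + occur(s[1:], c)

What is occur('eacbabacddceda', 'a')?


s[0]='e' != 'a' -> 0
s[0]='a' == 'a' -> 1
s[0]='c' != 'a' -> 0
s[0]='b' != 'a' -> 0
s[0]='a' == 'a' -> 1
s[0]='b' != 'a' -> 0
s[0]='a' == 'a' -> 1
s[0]='c' != 'a' -> 0
s[0]='d' != 'a' -> 0
s[0]='d' != 'a' -> 0
s[0]='c' != 'a' -> 0
s[0]='e' != 'a' -> 0
s[0]='d' != 'a' -> 0
s[0]='a' == 'a' -> 1
Sum: 0 + 1 + 0 + 0 + 1 + 0 + 1 + 0 + 0 + 0 + 0 + 0 + 0 + 1 = 4

4


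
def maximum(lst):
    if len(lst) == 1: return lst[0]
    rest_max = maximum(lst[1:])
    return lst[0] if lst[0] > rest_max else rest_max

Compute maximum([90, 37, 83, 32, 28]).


maximum([90, 37, 83, 32, 28]): compare 90 with maximum([37, 83, 32, 28])
maximum([37, 83, 32, 28]): compare 37 with maximum([83, 32, 28])
maximum([83, 32, 28]): compare 83 with maximum([32, 28])
maximum([32, 28]): compare 32 with maximum([28])
maximum([28]) = 28  (base case)
Compare 32 with 28 -> 32
Compare 83 with 32 -> 83
Compare 37 with 83 -> 83
Compare 90 with 83 -> 90

90


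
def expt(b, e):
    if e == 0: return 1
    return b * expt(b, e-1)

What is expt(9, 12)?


expt(9, 12)
= 9 * expt(9, 11)
= 9 * 9 * expt(9, 10)
= 9 * 9 * 9 * expt(9, 9)
= 9 * 9 * 9 * 9 * expt(9, 8)
= 9 * 9 * 9 * 9 * 9 * expt(9, 7)
= 9 * 9 * 9 * 9 * 9 * 9 * expt(9, 6)
= 9 * 9 * 9 * 9 * 9 * 9 * 9 * expt(9, 5)
= 9 * 9 * 9 * 9 * 9 * 9 * 9 * 9 * expt(9, 4)
= 9 * 9 * 9 * 9 * 9 * 9 * 9 * 9 * 9 * expt(9, 3)
= 9 * 9 * 9 * 9 * 9 * 9 * 9 * 9 * 9 * 9 * expt(9, 2)
= 9 * 9 * 9 * 9 * 9 * 9 * 9 * 9 * 9 * 9 * 9 * expt(9, 1)
= 9 * 9 * 9 * 9 * 9 * 9 * 9 * 9 * 9 * 9 * 9 * 9 * expt(9, 0)
= 9 * 9 * 9 * 9 * 9 * 9 * 9 * 9 * 9 * 9 * 9 * 9 * 1
= 282429536481

282429536481


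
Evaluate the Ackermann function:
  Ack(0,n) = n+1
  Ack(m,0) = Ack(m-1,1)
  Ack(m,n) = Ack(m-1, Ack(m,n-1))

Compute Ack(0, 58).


Ack(0, 58) = 59
Result: Ack(0, 58) = 59

59


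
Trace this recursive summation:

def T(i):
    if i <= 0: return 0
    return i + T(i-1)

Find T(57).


T(57)
= 57 + 56 + 55 + 54 + 53 + 52 + 51 + 50 + 49 + 48 + 47 + 46 + 45 + 44 + 43 + 42 + 41 + 40 + 39 + 38 + 37 + 36 + 35 + 34 + 33 + 32 + 31 + 30 + 29 + 28 + 27 + 26 + 25 + 24 + 23 + 22 + 21 + 20 + 19 + 18 + 17 + 16 + 15 + 14 + 13 + 12 + 11 + 10 + 9 + 8 + 7 + 6 + 5 + 4 + 3 + 2 + 1 + T(0)
= 57 + 56 + 55 + 54 + 53 + 52 + 51 + 50 + 49 + 48 + 47 + 46 + 45 + 44 + 43 + 42 + 41 + 40 + 39 + 38 + 37 + 36 + 35 + 34 + 33 + 32 + 31 + 30 + 29 + 28 + 27 + 26 + 25 + 24 + 23 + 22 + 21 + 20 + 19 + 18 + 17 + 16 + 15 + 14 + 13 + 12 + 11 + 10 + 9 + 8 + 7 + 6 + 5 + 4 + 3 + 2 + 1 + 0
= 1653

1653


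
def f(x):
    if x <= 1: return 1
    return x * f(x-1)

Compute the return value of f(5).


f(5)
= 5 * f(4)
= 5 * 4 * f(3)
= 5 * 4 * 3 * f(2)
= 5 * 4 * 3 * 2 * f(1)
= 5 * 4 * 3 * 2 * 1
= 120

120


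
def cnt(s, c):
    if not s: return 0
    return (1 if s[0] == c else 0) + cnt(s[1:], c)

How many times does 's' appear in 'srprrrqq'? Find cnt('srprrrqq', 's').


s[0]='s' == 's' -> 1
s[0]='r' != 's' -> 0
s[0]='p' != 's' -> 0
s[0]='r' != 's' -> 0
s[0]='r' != 's' -> 0
s[0]='r' != 's' -> 0
s[0]='q' != 's' -> 0
s[0]='q' != 's' -> 0
Sum: 1 + 0 + 0 + 0 + 0 + 0 + 0 + 0 = 1

1


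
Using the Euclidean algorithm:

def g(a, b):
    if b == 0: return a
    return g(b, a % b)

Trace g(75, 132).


g(75, 132) = g(132, 75)
g(132, 75) = g(75, 57)
g(75, 57) = g(57, 18)
g(57, 18) = g(18, 3)
g(18, 3) = g(3, 0)
g(3, 0) = 3  (base case)

3


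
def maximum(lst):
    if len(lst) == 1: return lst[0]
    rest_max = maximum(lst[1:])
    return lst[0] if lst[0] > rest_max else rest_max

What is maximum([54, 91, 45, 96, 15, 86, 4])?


maximum([54, 91, 45, 96, 15, 86, 4]): compare 54 with maximum([91, 45, 96, 15, 86, 4])
maximum([91, 45, 96, 15, 86, 4]): compare 91 with maximum([45, 96, 15, 86, 4])
maximum([45, 96, 15, 86, 4]): compare 45 with maximum([96, 15, 86, 4])
maximum([96, 15, 86, 4]): compare 96 with maximum([15, 86, 4])
maximum([15, 86, 4]): compare 15 with maximum([86, 4])
maximum([86, 4]): compare 86 with maximum([4])
maximum([4]) = 4  (base case)
Compare 86 with 4 -> 86
Compare 15 with 86 -> 86
Compare 96 with 86 -> 96
Compare 45 with 96 -> 96
Compare 91 with 96 -> 96
Compare 54 with 96 -> 96

96


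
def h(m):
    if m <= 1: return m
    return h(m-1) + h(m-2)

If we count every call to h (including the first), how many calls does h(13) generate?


Let C(n) = total calls for h(n)
C(0) = 1, C(1) = 1
C(2) = 1 + C(1) + C(0) = 1 + 1 + 1 = 3
C(3) = 1 + C(2) + C(1) = 1 + 3 + 1 = 5
C(4) = 1 + C(3) + C(2) = 1 + 5 + 3 = 9
C(5) = 1 + C(4) + C(3) = 1 + 9 + 5 = 15
C(6) = 1 + C(5) + C(4) = 1 + 15 + 9 = 25
C(7) = 1 + C(6) + C(5) = 1 + 25 + 15 = 41
C(8) = 1 + C(7) + C(6) = 1 + 41 + 25 = 67
C(9) = 1 + C(8) + C(7) = 1 + 67 + 41 = 109
C(10) = 1 + C(9) + C(8) = 1 + 109 + 67 = 177
C(11) = 1 + C(10) + C(9) = 1 + 177 + 109 = 287
C(12) = 1 + C(11) + C(10) = 1 + 287 + 177 = 465
C(13) = 1 + C(12) + C(11) = 1 + 465 + 287 = 753

753


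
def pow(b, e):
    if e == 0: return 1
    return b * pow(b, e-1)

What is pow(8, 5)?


pow(8, 5)
= 8 * pow(8, 4)
= 8 * 8 * pow(8, 3)
= 8 * 8 * 8 * pow(8, 2)
= 8 * 8 * 8 * 8 * pow(8, 1)
= 8 * 8 * 8 * 8 * 8 * pow(8, 0)
= 8 * 8 * 8 * 8 * 8 * 1
= 32768

32768


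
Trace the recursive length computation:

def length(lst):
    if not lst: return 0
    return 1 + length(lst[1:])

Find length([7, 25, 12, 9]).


length([7, 25, 12, 9]) = 1 + length([25, 12, 9])
length([25, 12, 9]) = 1 + length([12, 9])
length([12, 9]) = 1 + length([9])
length([9]) = 1 + length([])
length([]) = 0  (base case)
Unwinding: 1 + 1 + 1 + 1 + 0 = 4

4


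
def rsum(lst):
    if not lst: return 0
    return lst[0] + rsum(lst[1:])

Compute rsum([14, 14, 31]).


rsum([14, 14, 31]) = 14 + rsum([14, 31])
rsum([14, 31]) = 14 + rsum([31])
rsum([31]) = 31 + rsum([])
rsum([]) = 0  (base case)
Total: 14 + 14 + 31 + 0 = 59

59


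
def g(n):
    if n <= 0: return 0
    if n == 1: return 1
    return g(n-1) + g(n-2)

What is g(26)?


Computing g(26) bottom-up:
g(0) = 0
g(1) = 1
g(2) = g(1) + g(0) = 1 + 0 = 1
g(3) = g(2) + g(1) = 1 + 1 = 2
g(4) = g(3) + g(2) = 2 + 1 = 3
g(5) = g(4) + g(3) = 3 + 2 = 5
g(6) = g(5) + g(4) = 5 + 3 = 8
g(7) = g(6) + g(5) = 8 + 5 = 13
g(8) = g(7) + g(6) = 13 + 8 = 21
g(9) = g(8) + g(7) = 21 + 13 = 34
g(10) = g(9) + g(8) = 34 + 21 = 55
g(11) = g(10) + g(9) = 55 + 34 = 89
g(12) = g(11) + g(10) = 89 + 55 = 144
g(13) = g(12) + g(11) = 144 + 89 = 233
g(14) = g(13) + g(12) = 233 + 144 = 377
g(15) = g(14) + g(13) = 377 + 233 = 610
g(16) = g(15) + g(14) = 610 + 377 = 987
g(17) = g(16) + g(15) = 987 + 610 = 1597
g(18) = g(17) + g(16) = 1597 + 987 = 2584
g(19) = g(18) + g(17) = 2584 + 1597 = 4181
g(20) = g(19) + g(18) = 4181 + 2584 = 6765
g(21) = g(20) + g(19) = 6765 + 4181 = 10946
g(22) = g(21) + g(20) = 10946 + 6765 = 17711
g(23) = g(22) + g(21) = 17711 + 10946 = 28657
g(24) = g(23) + g(22) = 28657 + 17711 = 46368
g(25) = g(24) + g(23) = 46368 + 28657 = 75025
g(26) = g(25) + g(24) = 75025 + 46368 = 121393

121393


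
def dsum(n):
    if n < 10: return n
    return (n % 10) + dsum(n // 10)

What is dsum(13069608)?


dsum(13069608) = 8 + dsum(1306960)
dsum(1306960) = 0 + dsum(130696)
dsum(130696) = 6 + dsum(13069)
dsum(13069) = 9 + dsum(1306)
dsum(1306) = 6 + dsum(130)
dsum(130) = 0 + dsum(13)
dsum(13) = 3 + dsum(1)
dsum(1) = 1  (base case)
Total: 8 + 0 + 6 + 9 + 6 + 0 + 3 + 1 = 33

33


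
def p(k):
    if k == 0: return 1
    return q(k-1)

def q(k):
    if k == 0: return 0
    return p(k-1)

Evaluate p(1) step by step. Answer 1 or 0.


p(1) = q(0)
q(0) = 0  (base case)
Result: 0

0


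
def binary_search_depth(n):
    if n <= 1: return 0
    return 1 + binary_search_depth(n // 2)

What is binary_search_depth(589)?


589 / 2 = 294
294 / 2 = 147
147 / 2 = 73
73 / 2 = 36
36 / 2 = 18
18 / 2 = 9
9 / 2 = 4
4 / 2 = 2
2 / 2 = 1
Reached 1 after 9 halvings

9


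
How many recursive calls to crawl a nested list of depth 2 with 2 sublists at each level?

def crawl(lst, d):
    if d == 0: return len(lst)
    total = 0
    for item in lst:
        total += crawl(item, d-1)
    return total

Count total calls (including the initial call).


At depth 0 (root): 1 call
At depth 1: each of 1 parents calls crawl on 2 children = 2 calls
At depth 2: each of 2 parents calls crawl on 2 children = 4 calls
Total: 1 + 2 + 4 = 7

7


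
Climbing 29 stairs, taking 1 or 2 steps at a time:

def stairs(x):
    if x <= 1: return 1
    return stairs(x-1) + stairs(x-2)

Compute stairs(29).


Building up from base cases:
stairs(0) = 1
stairs(1) = 1
stairs(2) = stairs(1) + stairs(0) = 1 + 1 = 2
stairs(3) = stairs(2) + stairs(1) = 2 + 1 = 3
stairs(4) = stairs(3) + stairs(2) = 3 + 2 = 5
stairs(5) = stairs(4) + stairs(3) = 5 + 3 = 8
stairs(6) = stairs(5) + stairs(4) = 8 + 5 = 13
stairs(7) = stairs(6) + stairs(5) = 13 + 8 = 21
stairs(8) = stairs(7) + stairs(6) = 21 + 13 = 34
stairs(9) = stairs(8) + stairs(7) = 34 + 21 = 55
stairs(10) = stairs(9) + stairs(8) = 55 + 34 = 89
stairs(11) = stairs(10) + stairs(9) = 89 + 55 = 144
stairs(12) = stairs(11) + stairs(10) = 144 + 89 = 233
stairs(13) = stairs(12) + stairs(11) = 233 + 144 = 377
stairs(14) = stairs(13) + stairs(12) = 377 + 233 = 610
stairs(15) = stairs(14) + stairs(13) = 610 + 377 = 987
stairs(16) = stairs(15) + stairs(14) = 987 + 610 = 1597
stairs(17) = stairs(16) + stairs(15) = 1597 + 987 = 2584
stairs(18) = stairs(17) + stairs(16) = 2584 + 1597 = 4181
stairs(19) = stairs(18) + stairs(17) = 4181 + 2584 = 6765
stairs(20) = stairs(19) + stairs(18) = 6765 + 4181 = 10946
stairs(21) = stairs(20) + stairs(19) = 10946 + 6765 = 17711
stairs(22) = stairs(21) + stairs(20) = 17711 + 10946 = 28657
stairs(23) = stairs(22) + stairs(21) = 28657 + 17711 = 46368
stairs(24) = stairs(23) + stairs(22) = 46368 + 28657 = 75025
stairs(25) = stairs(24) + stairs(23) = 75025 + 46368 = 121393
stairs(26) = stairs(25) + stairs(24) = 121393 + 75025 = 196418
stairs(27) = stairs(26) + stairs(25) = 196418 + 121393 = 317811
stairs(28) = stairs(27) + stairs(26) = 317811 + 196418 = 514229
stairs(29) = stairs(28) + stairs(27) = 514229 + 317811 = 832040

832040


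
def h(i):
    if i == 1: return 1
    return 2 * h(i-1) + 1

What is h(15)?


h(15) = 2 * h(14) + 1
h(14) = 2 * h(13) + 1
h(13) = 2 * h(12) + 1
h(12) = 2 * h(11) + 1
h(11) = 2 * h(10) + 1
h(10) = 2 * h(9) + 1
h(9) = 2 * h(8) + 1
h(8) = 2 * h(7) + 1
h(7) = 2 * h(6) + 1
h(6) = 2 * h(5) + 1
h(5) = 2 * h(4) + 1
h(4) = 2 * h(3) + 1
h(3) = 2 * h(2) + 1
h(2) = 2 * h(1) + 1
h(1) = 1  (base case)
h(2) = 2 * 1 + 1 = 3
h(3) = 2 * 3 + 1 = 7
h(4) = 2 * 7 + 1 = 15
h(5) = 2 * 15 + 1 = 31
h(6) = 2 * 31 + 1 = 63
h(7) = 2 * 63 + 1 = 127
h(8) = 2 * 127 + 1 = 255
h(9) = 2 * 255 + 1 = 511
h(10) = 2 * 511 + 1 = 1023
h(11) = 2 * 1023 + 1 = 2047
h(12) = 2 * 2047 + 1 = 4095
h(13) = 2 * 4095 + 1 = 8191
h(14) = 2 * 8191 + 1 = 16383
h(15) = 2 * 16383 + 1 = 32767

32767


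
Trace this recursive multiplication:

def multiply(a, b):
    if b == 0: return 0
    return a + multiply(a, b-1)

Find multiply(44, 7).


multiply(44, 7) = 44 + multiply(44, 6)
multiply(44, 6) = 44 + multiply(44, 5)
multiply(44, 5) = 44 + multiply(44, 4)
multiply(44, 4) = 44 + multiply(44, 3)
multiply(44, 3) = 44 + multiply(44, 2)
multiply(44, 2) = 44 + multiply(44, 1)
multiply(44, 1) = 44 + multiply(44, 0)
multiply(44, 0) = 0  (base case)
Total: 44 + 44 + 44 + 44 + 44 + 44 + 44 + 0 = 308

308


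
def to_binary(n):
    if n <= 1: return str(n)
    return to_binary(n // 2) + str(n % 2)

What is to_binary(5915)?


to_binary(5915) = to_binary(2957) + '1'
to_binary(2957) = to_binary(1478) + '1'
to_binary(1478) = to_binary(739) + '0'
to_binary(739) = to_binary(369) + '1'
to_binary(369) = to_binary(184) + '1'
to_binary(184) = to_binary(92) + '0'
to_binary(92) = to_binary(46) + '0'
to_binary(46) = to_binary(23) + '0'
to_binary(23) = to_binary(11) + '1'
to_binary(11) = to_binary(5) + '1'
to_binary(5) = to_binary(2) + '1'
to_binary(2) = to_binary(1) + '0'
to_binary(1) = '1'  (base case)
Concatenating: '1' + '0' + '1' + '1' + '1' + '0' + '0' + '0' + '1' + '1' + '0' + '1' + '1' = '1011100011011'

1011100011011


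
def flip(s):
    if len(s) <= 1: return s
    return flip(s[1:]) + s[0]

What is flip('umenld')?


flip('umenld') = flip('menld') + 'u'
flip('menld') = flip('enld') + 'm'
flip('enld') = flip('nld') + 'e'
flip('nld') = flip('ld') + 'n'
flip('ld') = flip('d') + 'l'
flip('d') = 'd'  (base case)
Concatenating: 'd' + 'l' + 'n' + 'e' + 'm' + 'u' = 'dlnemu'

dlnemu


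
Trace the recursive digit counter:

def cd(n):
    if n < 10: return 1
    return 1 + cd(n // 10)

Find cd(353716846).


cd(353716846) = 1 + cd(35371684)
cd(35371684) = 1 + cd(3537168)
cd(3537168) = 1 + cd(353716)
cd(353716) = 1 + cd(35371)
cd(35371) = 1 + cd(3537)
cd(3537) = 1 + cd(353)
cd(353) = 1 + cd(35)
cd(35) = 1 + cd(3)
cd(3) = 1  (base case: 3 < 10)
Unwinding: 1 + 1 + 1 + 1 + 1 + 1 + 1 + 1 + 1 = 9

9


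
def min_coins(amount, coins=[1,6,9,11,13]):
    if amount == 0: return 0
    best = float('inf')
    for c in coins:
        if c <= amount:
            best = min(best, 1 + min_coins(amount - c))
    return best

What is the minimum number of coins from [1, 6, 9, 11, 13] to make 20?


Building up with DP:
min_coins(0) = 0
min_coins(1) = min(1+min_coins(0)=1+0=1) = 1
min_coins(2) = min(1+min_coins(1)=1+1=2) = 2
min_coins(3) = min(1+min_coins(2)=1+2=3) = 3
min_coins(4) = min(1+min_coins(3)=1+3=4) = 4
min_coins(5) = min(1+min_coins(4)=1+4=5) = 5
min_coins(6) = min(1+min_coins(5)=1+5=6, 1+min_coins(0)=1+0=1) = 1
min_coins(7) = min(1+min_coins(6)=1+1=2, 1+min_coins(1)=1+1=2) = 2
min_coins(8) = min(1+min_coins(7)=1+2=3, 1+min_coins(2)=1+2=3) = 3
min_coins(9) = min(1+min_coins(8)=1+3=4, 1+min_coins(3)=1+3=4, 1+min_coins(0)=1+0=1) = 1
min_coins(10) = min(1+min_coins(9)=1+1=2, 1+min_coins(4)=1+4=5, 1+min_coins(1)=1+1=2) = 2
min_coins(11) = min(1+min_coins(10)=1+2=3, 1+min_coins(5)=1+5=6, 1+min_coins(2)=1+2=3, 1+min_coins(0)=1+0=1) = 1
min_coins(12) = min(1+min_coins(11)=1+1=2, 1+min_coins(6)=1+1=2, 1+min_coins(3)=1+3=4, 1+min_coins(1)=1+1=2) = 2
min_coins(13) = min(1+min_coins(12)=1+2=3, 1+min_coins(7)=1+2=3, 1+min_coins(4)=1+4=5, 1+min_coins(2)=1+2=3, 1+min_coins(0)=1+0=1) = 1
min_coins(14) = min(1+min_coins(13)=1+1=2, 1+min_coins(8)=1+3=4, 1+min_coins(5)=1+5=6, 1+min_coins(3)=1+3=4, 1+min_coins(1)=1+1=2) = 2
min_coins(15) = min(1+min_coins(14)=1+2=3, 1+min_coins(9)=1+1=2, 1+min_coins(6)=1+1=2, 1+min_coins(4)=1+4=5, 1+min_coins(2)=1+2=3) = 2
min_coins(16) = min(1+min_coins(15)=1+2=3, 1+min_coins(10)=1+2=3, 1+min_coins(7)=1+2=3, 1+min_coins(5)=1+5=6, 1+min_coins(3)=1+3=4) = 3
min_coins(17) = min(1+min_coins(16)=1+3=4, 1+min_coins(11)=1+1=2, 1+min_coins(8)=1+3=4, 1+min_coins(6)=1+1=2, 1+min_coins(4)=1+4=5) = 2
min_coins(18) = min(1+min_coins(17)=1+2=3, 1+min_coins(12)=1+2=3, 1+min_coins(9)=1+1=2, 1+min_coins(7)=1+2=3, 1+min_coins(5)=1+5=6) = 2
min_coins(19) = min(1+min_coins(18)=1+2=3, 1+min_coins(13)=1+1=2, 1+min_coins(10)=1+2=3, 1+min_coins(8)=1+3=4, 1+min_coins(6)=1+1=2) = 2
min_coins(20) = min(1+min_coins(19)=1+2=3, 1+min_coins(14)=1+2=3, 1+min_coins(11)=1+1=2, 1+min_coins(9)=1+1=2, 1+min_coins(7)=1+2=3) = 2

2


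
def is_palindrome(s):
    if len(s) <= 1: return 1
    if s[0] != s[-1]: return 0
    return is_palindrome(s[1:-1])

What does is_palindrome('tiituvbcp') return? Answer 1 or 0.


is_palindrome('tiituvbcp'): s[0]='t' != s[-1]='p' -> return 0
Result: 0 (not a palindrome)

0


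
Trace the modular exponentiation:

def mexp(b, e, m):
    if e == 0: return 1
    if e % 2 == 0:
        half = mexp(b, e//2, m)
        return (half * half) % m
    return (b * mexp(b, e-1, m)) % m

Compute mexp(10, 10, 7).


mexp(10, 10, 7): e is even, compute mexp(10, 5, 7)
  mexp(10, 5, 7): e is odd, compute mexp(10, 4, 7)
    mexp(10, 4, 7): e is even, compute mexp(10, 2, 7)
      mexp(10, 2, 7): e is even, compute mexp(10, 1, 7)
        mexp(10, 1, 7): e is odd, compute mexp(10, 0, 7)
          mexp(10, 0, 7) = 1
        (10 * 1) % 7 = 3
      half=3, (3*3) % 7 = 2
    half=2, (2*2) % 7 = 4
  (10 * 4) % 7 = 5
half=5, (5*5) % 7 = 4

4


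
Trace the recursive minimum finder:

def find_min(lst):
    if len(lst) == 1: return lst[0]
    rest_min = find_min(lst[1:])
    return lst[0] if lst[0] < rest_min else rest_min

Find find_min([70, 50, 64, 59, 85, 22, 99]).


find_min([70, 50, 64, 59, 85, 22, 99]): compare 70 with find_min([50, 64, 59, 85, 22, 99])
find_min([50, 64, 59, 85, 22, 99]): compare 50 with find_min([64, 59, 85, 22, 99])
find_min([64, 59, 85, 22, 99]): compare 64 with find_min([59, 85, 22, 99])
find_min([59, 85, 22, 99]): compare 59 with find_min([85, 22, 99])
find_min([85, 22, 99]): compare 85 with find_min([22, 99])
find_min([22, 99]): compare 22 with find_min([99])
find_min([99]) = 99  (base case)
Compare 22 with 99 -> 22
Compare 85 with 22 -> 22
Compare 59 with 22 -> 22
Compare 64 with 22 -> 22
Compare 50 with 22 -> 22
Compare 70 with 22 -> 22

22


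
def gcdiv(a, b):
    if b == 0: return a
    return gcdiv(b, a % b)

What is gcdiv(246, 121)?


gcdiv(246, 121) = gcdiv(121, 4)
gcdiv(121, 4) = gcdiv(4, 1)
gcdiv(4, 1) = gcdiv(1, 0)
gcdiv(1, 0) = 1  (base case)

1


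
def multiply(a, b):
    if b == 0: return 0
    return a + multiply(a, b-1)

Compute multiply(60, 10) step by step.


multiply(60, 10) = 60 + multiply(60, 9)
multiply(60, 9) = 60 + multiply(60, 8)
multiply(60, 8) = 60 + multiply(60, 7)
multiply(60, 7) = 60 + multiply(60, 6)
multiply(60, 6) = 60 + multiply(60, 5)
multiply(60, 5) = 60 + multiply(60, 4)
multiply(60, 4) = 60 + multiply(60, 3)
multiply(60, 3) = 60 + multiply(60, 2)
multiply(60, 2) = 60 + multiply(60, 1)
multiply(60, 1) = 60 + multiply(60, 0)
multiply(60, 0) = 0  (base case)
Total: 60 + 60 + 60 + 60 + 60 + 60 + 60 + 60 + 60 + 60 + 0 = 600

600


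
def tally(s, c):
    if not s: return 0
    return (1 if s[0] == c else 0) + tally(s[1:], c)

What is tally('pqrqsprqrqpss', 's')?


s[0]='p' != 's' -> 0
s[0]='q' != 's' -> 0
s[0]='r' != 's' -> 0
s[0]='q' != 's' -> 0
s[0]='s' == 's' -> 1
s[0]='p' != 's' -> 0
s[0]='r' != 's' -> 0
s[0]='q' != 's' -> 0
s[0]='r' != 's' -> 0
s[0]='q' != 's' -> 0
s[0]='p' != 's' -> 0
s[0]='s' == 's' -> 1
s[0]='s' == 's' -> 1
Sum: 0 + 0 + 0 + 0 + 1 + 0 + 0 + 0 + 0 + 0 + 0 + 1 + 1 = 3

3


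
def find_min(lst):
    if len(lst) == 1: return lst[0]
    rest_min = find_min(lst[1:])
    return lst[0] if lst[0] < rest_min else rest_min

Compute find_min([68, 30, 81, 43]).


find_min([68, 30, 81, 43]): compare 68 with find_min([30, 81, 43])
find_min([30, 81, 43]): compare 30 with find_min([81, 43])
find_min([81, 43]): compare 81 with find_min([43])
find_min([43]) = 43  (base case)
Compare 81 with 43 -> 43
Compare 30 with 43 -> 30
Compare 68 with 30 -> 30

30


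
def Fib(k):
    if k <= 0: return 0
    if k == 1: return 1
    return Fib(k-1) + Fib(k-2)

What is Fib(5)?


Computing Fib(5) bottom-up:
Fib(0) = 0
Fib(1) = 1
Fib(2) = Fib(1) + Fib(0) = 1 + 0 = 1
Fib(3) = Fib(2) + Fib(1) = 1 + 1 = 2
Fib(4) = Fib(3) + Fib(2) = 2 + 1 = 3
Fib(5) = Fib(4) + Fib(3) = 3 + 2 = 5

5


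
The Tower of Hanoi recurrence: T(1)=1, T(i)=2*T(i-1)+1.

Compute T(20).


T(20) = 2 * T(19) + 1
T(19) = 2 * T(18) + 1
T(18) = 2 * T(17) + 1
T(17) = 2 * T(16) + 1
T(16) = 2 * T(15) + 1
T(15) = 2 * T(14) + 1
T(14) = 2 * T(13) + 1
T(13) = 2 * T(12) + 1
T(12) = 2 * T(11) + 1
T(11) = 2 * T(10) + 1
T(10) = 2 * T(9) + 1
T(9) = 2 * T(8) + 1
T(8) = 2 * T(7) + 1
T(7) = 2 * T(6) + 1
T(6) = 2 * T(5) + 1
T(5) = 2 * T(4) + 1
T(4) = 2 * T(3) + 1
T(3) = 2 * T(2) + 1
T(2) = 2 * T(1) + 1
T(1) = 1  (base case)
T(2) = 2 * 1 + 1 = 3
T(3) = 2 * 3 + 1 = 7
T(4) = 2 * 7 + 1 = 15
T(5) = 2 * 15 + 1 = 31
T(6) = 2 * 31 + 1 = 63
T(7) = 2 * 63 + 1 = 127
T(8) = 2 * 127 + 1 = 255
T(9) = 2 * 255 + 1 = 511
T(10) = 2 * 511 + 1 = 1023
T(11) = 2 * 1023 + 1 = 2047
T(12) = 2 * 2047 + 1 = 4095
T(13) = 2 * 4095 + 1 = 8191
T(14) = 2 * 8191 + 1 = 16383
T(15) = 2 * 16383 + 1 = 32767
T(16) = 2 * 32767 + 1 = 65535
T(17) = 2 * 65535 + 1 = 131071
T(18) = 2 * 131071 + 1 = 262143
T(19) = 2 * 262143 + 1 = 524287
T(20) = 2 * 524287 + 1 = 1048575

1048575


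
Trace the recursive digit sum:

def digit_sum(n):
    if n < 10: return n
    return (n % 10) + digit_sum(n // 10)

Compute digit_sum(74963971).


digit_sum(74963971) = 1 + digit_sum(7496397)
digit_sum(7496397) = 7 + digit_sum(749639)
digit_sum(749639) = 9 + digit_sum(74963)
digit_sum(74963) = 3 + digit_sum(7496)
digit_sum(7496) = 6 + digit_sum(749)
digit_sum(749) = 9 + digit_sum(74)
digit_sum(74) = 4 + digit_sum(7)
digit_sum(7) = 7  (base case)
Total: 1 + 7 + 9 + 3 + 6 + 9 + 4 + 7 = 46

46


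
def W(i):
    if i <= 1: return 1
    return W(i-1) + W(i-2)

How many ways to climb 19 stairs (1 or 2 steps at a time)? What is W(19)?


Building up from base cases:
W(0) = 1
W(1) = 1
W(2) = W(1) + W(0) = 1 + 1 = 2
W(3) = W(2) + W(1) = 2 + 1 = 3
W(4) = W(3) + W(2) = 3 + 2 = 5
W(5) = W(4) + W(3) = 5 + 3 = 8
W(6) = W(5) + W(4) = 8 + 5 = 13
W(7) = W(6) + W(5) = 13 + 8 = 21
W(8) = W(7) + W(6) = 21 + 13 = 34
W(9) = W(8) + W(7) = 34 + 21 = 55
W(10) = W(9) + W(8) = 55 + 34 = 89
W(11) = W(10) + W(9) = 89 + 55 = 144
W(12) = W(11) + W(10) = 144 + 89 = 233
W(13) = W(12) + W(11) = 233 + 144 = 377
W(14) = W(13) + W(12) = 377 + 233 = 610
W(15) = W(14) + W(13) = 610 + 377 = 987
W(16) = W(15) + W(14) = 987 + 610 = 1597
W(17) = W(16) + W(15) = 1597 + 987 = 2584
W(18) = W(17) + W(16) = 2584 + 1597 = 4181
W(19) = W(18) + W(17) = 4181 + 2584 = 6765

6765


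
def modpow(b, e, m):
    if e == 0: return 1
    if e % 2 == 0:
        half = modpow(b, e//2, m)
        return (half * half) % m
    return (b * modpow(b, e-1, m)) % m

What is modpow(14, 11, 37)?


modpow(14, 11, 37): e is odd, compute modpow(14, 10, 37)
  modpow(14, 10, 37): e is even, compute modpow(14, 5, 37)
    modpow(14, 5, 37): e is odd, compute modpow(14, 4, 37)
      modpow(14, 4, 37): e is even, compute modpow(14, 2, 37)
        modpow(14, 2, 37): e is even, compute modpow(14, 1, 37)
          modpow(14, 1, 37): e is odd, compute modpow(14, 0, 37)
          modpow(14, 0, 37) = 1
          (14 * 1) % 37 = 14
        half=14, (14*14) % 37 = 11
      half=11, (11*11) % 37 = 10
    (14 * 10) % 37 = 29
  half=29, (29*29) % 37 = 27
(14 * 27) % 37 = 8

8


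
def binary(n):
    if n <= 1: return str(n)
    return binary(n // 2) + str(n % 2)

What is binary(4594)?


binary(4594) = binary(2297) + '0'
binary(2297) = binary(1148) + '1'
binary(1148) = binary(574) + '0'
binary(574) = binary(287) + '0'
binary(287) = binary(143) + '1'
binary(143) = binary(71) + '1'
binary(71) = binary(35) + '1'
binary(35) = binary(17) + '1'
binary(17) = binary(8) + '1'
binary(8) = binary(4) + '0'
binary(4) = binary(2) + '0'
binary(2) = binary(1) + '0'
binary(1) = '1'  (base case)
Concatenating: '1' + '0' + '0' + '0' + '1' + '1' + '1' + '1' + '1' + '0' + '0' + '1' + '0' = '1000111110010'

1000111110010


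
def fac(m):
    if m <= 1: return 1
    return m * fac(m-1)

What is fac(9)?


fac(9)
= 9 * fac(8)
= 9 * 8 * fac(7)
= 9 * 8 * 7 * fac(6)
= 9 * 8 * 7 * 6 * fac(5)
= 9 * 8 * 7 * 6 * 5 * fac(4)
= 9 * 8 * 7 * 6 * 5 * 4 * fac(3)
= 9 * 8 * 7 * 6 * 5 * 4 * 3 * fac(2)
= 9 * 8 * 7 * 6 * 5 * 4 * 3 * 2 * fac(1)
= 9 * 8 * 7 * 6 * 5 * 4 * 3 * 2 * 1
= 362880

362880


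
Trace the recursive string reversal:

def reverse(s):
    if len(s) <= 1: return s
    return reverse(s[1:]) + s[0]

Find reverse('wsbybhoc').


reverse('wsbybhoc') = reverse('sbybhoc') + 'w'
reverse('sbybhoc') = reverse('bybhoc') + 's'
reverse('bybhoc') = reverse('ybhoc') + 'b'
reverse('ybhoc') = reverse('bhoc') + 'y'
reverse('bhoc') = reverse('hoc') + 'b'
reverse('hoc') = reverse('oc') + 'h'
reverse('oc') = reverse('c') + 'o'
reverse('c') = 'c'  (base case)
Concatenating: 'c' + 'o' + 'h' + 'b' + 'y' + 'b' + 's' + 'w' = 'cohbybsw'

cohbybsw


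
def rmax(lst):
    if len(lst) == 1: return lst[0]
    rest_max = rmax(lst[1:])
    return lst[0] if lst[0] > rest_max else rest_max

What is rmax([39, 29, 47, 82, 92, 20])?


rmax([39, 29, 47, 82, 92, 20]): compare 39 with rmax([29, 47, 82, 92, 20])
rmax([29, 47, 82, 92, 20]): compare 29 with rmax([47, 82, 92, 20])
rmax([47, 82, 92, 20]): compare 47 with rmax([82, 92, 20])
rmax([82, 92, 20]): compare 82 with rmax([92, 20])
rmax([92, 20]): compare 92 with rmax([20])
rmax([20]) = 20  (base case)
Compare 92 with 20 -> 92
Compare 82 with 92 -> 92
Compare 47 with 92 -> 92
Compare 29 with 92 -> 92
Compare 39 with 92 -> 92

92


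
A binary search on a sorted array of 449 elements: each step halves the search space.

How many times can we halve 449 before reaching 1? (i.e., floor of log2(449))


449 / 2 = 224
224 / 2 = 112
112 / 2 = 56
56 / 2 = 28
28 / 2 = 14
14 / 2 = 7
7 / 2 = 3
3 / 2 = 1
Reached 1 after 8 halvings

8


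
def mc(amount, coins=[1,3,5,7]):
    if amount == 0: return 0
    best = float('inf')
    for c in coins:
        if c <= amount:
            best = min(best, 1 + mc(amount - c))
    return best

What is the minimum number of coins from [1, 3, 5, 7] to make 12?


Building up with DP:
mc(0) = 0
mc(1) = min(1+mc(0)=1+0=1) = 1
mc(2) = min(1+mc(1)=1+1=2) = 2
mc(3) = min(1+mc(2)=1+2=3, 1+mc(0)=1+0=1) = 1
mc(4) = min(1+mc(3)=1+1=2, 1+mc(1)=1+1=2) = 2
mc(5) = min(1+mc(4)=1+2=3, 1+mc(2)=1+2=3, 1+mc(0)=1+0=1) = 1
mc(6) = min(1+mc(5)=1+1=2, 1+mc(3)=1+1=2, 1+mc(1)=1+1=2) = 2
mc(7) = min(1+mc(6)=1+2=3, 1+mc(4)=1+2=3, 1+mc(2)=1+2=3, 1+mc(0)=1+0=1) = 1
mc(8) = min(1+mc(7)=1+1=2, 1+mc(5)=1+1=2, 1+mc(3)=1+1=2, 1+mc(1)=1+1=2) = 2
mc(9) = min(1+mc(8)=1+2=3, 1+mc(6)=1+2=3, 1+mc(4)=1+2=3, 1+mc(2)=1+2=3) = 3
mc(10) = min(1+mc(9)=1+3=4, 1+mc(7)=1+1=2, 1+mc(5)=1+1=2, 1+mc(3)=1+1=2) = 2
mc(11) = min(1+mc(10)=1+2=3, 1+mc(8)=1+2=3, 1+mc(6)=1+2=3, 1+mc(4)=1+2=3) = 3
mc(12) = min(1+mc(11)=1+3=4, 1+mc(9)=1+3=4, 1+mc(7)=1+1=2, 1+mc(5)=1+1=2) = 2

2


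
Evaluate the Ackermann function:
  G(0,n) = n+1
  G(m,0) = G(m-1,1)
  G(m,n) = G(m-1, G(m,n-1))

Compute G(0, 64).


G(0, 64) = 65
Result: G(0, 64) = 65

65


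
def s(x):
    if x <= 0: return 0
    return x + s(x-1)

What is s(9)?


s(9)
= 9 + 8 + 7 + 6 + 5 + 4 + 3 + 2 + 1 + s(0)
= 9 + 8 + 7 + 6 + 5 + 4 + 3 + 2 + 1 + 0
= 45

45


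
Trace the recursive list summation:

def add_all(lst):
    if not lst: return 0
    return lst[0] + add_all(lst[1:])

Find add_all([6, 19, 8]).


add_all([6, 19, 8]) = 6 + add_all([19, 8])
add_all([19, 8]) = 19 + add_all([8])
add_all([8]) = 8 + add_all([])
add_all([]) = 0  (base case)
Total: 6 + 19 + 8 + 0 = 33

33


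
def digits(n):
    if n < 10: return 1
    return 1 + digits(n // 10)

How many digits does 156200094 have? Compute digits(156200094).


digits(156200094) = 1 + digits(15620009)
digits(15620009) = 1 + digits(1562000)
digits(1562000) = 1 + digits(156200)
digits(156200) = 1 + digits(15620)
digits(15620) = 1 + digits(1562)
digits(1562) = 1 + digits(156)
digits(156) = 1 + digits(15)
digits(15) = 1 + digits(1)
digits(1) = 1  (base case: 1 < 10)
Unwinding: 1 + 1 + 1 + 1 + 1 + 1 + 1 + 1 + 1 = 9

9


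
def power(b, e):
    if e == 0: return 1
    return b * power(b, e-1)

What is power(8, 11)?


power(8, 11)
= 8 * power(8, 10)
= 8 * 8 * power(8, 9)
= 8 * 8 * 8 * power(8, 8)
= 8 * 8 * 8 * 8 * power(8, 7)
= 8 * 8 * 8 * 8 * 8 * power(8, 6)
= 8 * 8 * 8 * 8 * 8 * 8 * power(8, 5)
= 8 * 8 * 8 * 8 * 8 * 8 * 8 * power(8, 4)
= 8 * 8 * 8 * 8 * 8 * 8 * 8 * 8 * power(8, 3)
= 8 * 8 * 8 * 8 * 8 * 8 * 8 * 8 * 8 * power(8, 2)
= 8 * 8 * 8 * 8 * 8 * 8 * 8 * 8 * 8 * 8 * power(8, 1)
= 8 * 8 * 8 * 8 * 8 * 8 * 8 * 8 * 8 * 8 * 8 * power(8, 0)
= 8 * 8 * 8 * 8 * 8 * 8 * 8 * 8 * 8 * 8 * 8 * 1
= 8589934592

8589934592


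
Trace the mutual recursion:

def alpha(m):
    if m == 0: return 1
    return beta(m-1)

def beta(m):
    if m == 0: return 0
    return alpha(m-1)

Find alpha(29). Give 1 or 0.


alpha(29) = beta(28)
beta(28) = alpha(27)
alpha(27) = beta(26)
beta(26) = alpha(25)
alpha(25) = beta(24)
beta(24) = alpha(23)
alpha(23) = beta(22)
beta(22) = alpha(21)
alpha(21) = beta(20)
beta(20) = alpha(19)
alpha(19) = beta(18)
beta(18) = alpha(17)
alpha(17) = beta(16)
beta(16) = alpha(15)
alpha(15) = beta(14)
beta(14) = alpha(13)
alpha(13) = beta(12)
beta(12) = alpha(11)
alpha(11) = beta(10)
beta(10) = alpha(9)
alpha(9) = beta(8)
beta(8) = alpha(7)
alpha(7) = beta(6)
beta(6) = alpha(5)
alpha(5) = beta(4)
beta(4) = alpha(3)
alpha(3) = beta(2)
beta(2) = alpha(1)
alpha(1) = beta(0)
beta(0) = 0  (base case)
Result: 0

0


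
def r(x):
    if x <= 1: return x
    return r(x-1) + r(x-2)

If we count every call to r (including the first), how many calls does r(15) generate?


Let C(n) = total calls for r(n)
C(0) = 1, C(1) = 1
C(2) = 1 + C(1) + C(0) = 1 + 1 + 1 = 3
C(3) = 1 + C(2) + C(1) = 1 + 3 + 1 = 5
C(4) = 1 + C(3) + C(2) = 1 + 5 + 3 = 9
C(5) = 1 + C(4) + C(3) = 1 + 9 + 5 = 15
C(6) = 1 + C(5) + C(4) = 1 + 15 + 9 = 25
C(7) = 1 + C(6) + C(5) = 1 + 25 + 15 = 41
C(8) = 1 + C(7) + C(6) = 1 + 41 + 25 = 67
C(9) = 1 + C(8) + C(7) = 1 + 67 + 41 = 109
C(10) = 1 + C(9) + C(8) = 1 + 109 + 67 = 177
C(11) = 1 + C(10) + C(9) = 1 + 177 + 109 = 287
C(12) = 1 + C(11) + C(10) = 1 + 287 + 177 = 465
C(13) = 1 + C(12) + C(11) = 1 + 465 + 287 = 753
C(14) = 1 + C(13) + C(12) = 1 + 753 + 465 = 1219
C(15) = 1 + C(14) + C(13) = 1 + 1219 + 753 = 1973

1973


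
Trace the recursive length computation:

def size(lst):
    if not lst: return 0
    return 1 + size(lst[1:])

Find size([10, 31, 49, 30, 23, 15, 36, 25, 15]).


size([10, 31, 49, 30, 23, 15, 36, 25, 15]) = 1 + size([31, 49, 30, 23, 15, 36, 25, 15])
size([31, 49, 30, 23, 15, 36, 25, 15]) = 1 + size([49, 30, 23, 15, 36, 25, 15])
size([49, 30, 23, 15, 36, 25, 15]) = 1 + size([30, 23, 15, 36, 25, 15])
size([30, 23, 15, 36, 25, 15]) = 1 + size([23, 15, 36, 25, 15])
size([23, 15, 36, 25, 15]) = 1 + size([15, 36, 25, 15])
size([15, 36, 25, 15]) = 1 + size([36, 25, 15])
size([36, 25, 15]) = 1 + size([25, 15])
size([25, 15]) = 1 + size([15])
size([15]) = 1 + size([])
size([]) = 0  (base case)
Unwinding: 1 + 1 + 1 + 1 + 1 + 1 + 1 + 1 + 1 + 0 = 9

9


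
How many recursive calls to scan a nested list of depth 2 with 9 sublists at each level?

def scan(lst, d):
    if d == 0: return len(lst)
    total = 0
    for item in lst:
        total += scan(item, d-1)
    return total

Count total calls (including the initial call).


At depth 0 (root): 1 call
At depth 1: each of 1 parents calls scan on 9 children = 9 calls
At depth 2: each of 9 parents calls scan on 9 children = 81 calls
Total: 1 + 9 + 81 = 91

91


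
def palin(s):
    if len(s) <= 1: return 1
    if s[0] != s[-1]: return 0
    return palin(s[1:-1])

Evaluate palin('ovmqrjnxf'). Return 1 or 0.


palin('ovmqrjnxf'): s[0]='o' != s[-1]='f' -> return 0
Result: 0 (not a palindrome)

0


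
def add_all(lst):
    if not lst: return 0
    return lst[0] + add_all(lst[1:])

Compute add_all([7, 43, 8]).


add_all([7, 43, 8]) = 7 + add_all([43, 8])
add_all([43, 8]) = 43 + add_all([8])
add_all([8]) = 8 + add_all([])
add_all([]) = 0  (base case)
Total: 7 + 43 + 8 + 0 = 58

58


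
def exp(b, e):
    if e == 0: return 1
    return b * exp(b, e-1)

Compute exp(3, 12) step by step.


exp(3, 12)
= 3 * exp(3, 11)
= 3 * 3 * exp(3, 10)
= 3 * 3 * 3 * exp(3, 9)
= 3 * 3 * 3 * 3 * exp(3, 8)
= 3 * 3 * 3 * 3 * 3 * exp(3, 7)
= 3 * 3 * 3 * 3 * 3 * 3 * exp(3, 6)
= 3 * 3 * 3 * 3 * 3 * 3 * 3 * exp(3, 5)
= 3 * 3 * 3 * 3 * 3 * 3 * 3 * 3 * exp(3, 4)
= 3 * 3 * 3 * 3 * 3 * 3 * 3 * 3 * 3 * exp(3, 3)
= 3 * 3 * 3 * 3 * 3 * 3 * 3 * 3 * 3 * 3 * exp(3, 2)
= 3 * 3 * 3 * 3 * 3 * 3 * 3 * 3 * 3 * 3 * 3 * exp(3, 1)
= 3 * 3 * 3 * 3 * 3 * 3 * 3 * 3 * 3 * 3 * 3 * 3 * exp(3, 0)
= 3 * 3 * 3 * 3 * 3 * 3 * 3 * 3 * 3 * 3 * 3 * 3 * 1
= 531441

531441


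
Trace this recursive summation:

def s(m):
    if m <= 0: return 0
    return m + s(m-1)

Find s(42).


s(42)
= 42 + 41 + 40 + 39 + 38 + 37 + 36 + 35 + 34 + 33 + 32 + 31 + 30 + 29 + 28 + 27 + 26 + 25 + 24 + 23 + 22 + 21 + 20 + 19 + 18 + 17 + 16 + 15 + 14 + 13 + 12 + 11 + 10 + 9 + 8 + 7 + 6 + 5 + 4 + 3 + 2 + 1 + s(0)
= 42 + 41 + 40 + 39 + 38 + 37 + 36 + 35 + 34 + 33 + 32 + 31 + 30 + 29 + 28 + 27 + 26 + 25 + 24 + 23 + 22 + 21 + 20 + 19 + 18 + 17 + 16 + 15 + 14 + 13 + 12 + 11 + 10 + 9 + 8 + 7 + 6 + 5 + 4 + 3 + 2 + 1 + 0
= 903

903


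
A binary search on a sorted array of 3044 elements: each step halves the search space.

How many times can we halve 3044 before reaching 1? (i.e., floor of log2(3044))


3044 / 2 = 1522
1522 / 2 = 761
761 / 2 = 380
380 / 2 = 190
190 / 2 = 95
95 / 2 = 47
47 / 2 = 23
23 / 2 = 11
11 / 2 = 5
5 / 2 = 2
2 / 2 = 1
Reached 1 after 11 halvings

11


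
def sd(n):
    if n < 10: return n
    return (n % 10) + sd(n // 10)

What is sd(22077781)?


sd(22077781) = 1 + sd(2207778)
sd(2207778) = 8 + sd(220777)
sd(220777) = 7 + sd(22077)
sd(22077) = 7 + sd(2207)
sd(2207) = 7 + sd(220)
sd(220) = 0 + sd(22)
sd(22) = 2 + sd(2)
sd(2) = 2  (base case)
Total: 1 + 8 + 7 + 7 + 7 + 0 + 2 + 2 = 34

34


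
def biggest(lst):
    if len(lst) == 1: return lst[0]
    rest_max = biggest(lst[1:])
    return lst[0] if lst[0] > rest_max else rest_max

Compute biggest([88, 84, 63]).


biggest([88, 84, 63]): compare 88 with biggest([84, 63])
biggest([84, 63]): compare 84 with biggest([63])
biggest([63]) = 63  (base case)
Compare 84 with 63 -> 84
Compare 88 with 84 -> 88

88


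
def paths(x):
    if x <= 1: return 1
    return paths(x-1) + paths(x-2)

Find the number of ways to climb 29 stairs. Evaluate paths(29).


Building up from base cases:
paths(0) = 1
paths(1) = 1
paths(2) = paths(1) + paths(0) = 1 + 1 = 2
paths(3) = paths(2) + paths(1) = 2 + 1 = 3
paths(4) = paths(3) + paths(2) = 3 + 2 = 5
paths(5) = paths(4) + paths(3) = 5 + 3 = 8
paths(6) = paths(5) + paths(4) = 8 + 5 = 13
paths(7) = paths(6) + paths(5) = 13 + 8 = 21
paths(8) = paths(7) + paths(6) = 21 + 13 = 34
paths(9) = paths(8) + paths(7) = 34 + 21 = 55
paths(10) = paths(9) + paths(8) = 55 + 34 = 89
paths(11) = paths(10) + paths(9) = 89 + 55 = 144
paths(12) = paths(11) + paths(10) = 144 + 89 = 233
paths(13) = paths(12) + paths(11) = 233 + 144 = 377
paths(14) = paths(13) + paths(12) = 377 + 233 = 610
paths(15) = paths(14) + paths(13) = 610 + 377 = 987
paths(16) = paths(15) + paths(14) = 987 + 610 = 1597
paths(17) = paths(16) + paths(15) = 1597 + 987 = 2584
paths(18) = paths(17) + paths(16) = 2584 + 1597 = 4181
paths(19) = paths(18) + paths(17) = 4181 + 2584 = 6765
paths(20) = paths(19) + paths(18) = 6765 + 4181 = 10946
paths(21) = paths(20) + paths(19) = 10946 + 6765 = 17711
paths(22) = paths(21) + paths(20) = 17711 + 10946 = 28657
paths(23) = paths(22) + paths(21) = 28657 + 17711 = 46368
paths(24) = paths(23) + paths(22) = 46368 + 28657 = 75025
paths(25) = paths(24) + paths(23) = 75025 + 46368 = 121393
paths(26) = paths(25) + paths(24) = 121393 + 75025 = 196418
paths(27) = paths(26) + paths(25) = 196418 + 121393 = 317811
paths(28) = paths(27) + paths(26) = 317811 + 196418 = 514229
paths(29) = paths(28) + paths(27) = 514229 + 317811 = 832040

832040
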